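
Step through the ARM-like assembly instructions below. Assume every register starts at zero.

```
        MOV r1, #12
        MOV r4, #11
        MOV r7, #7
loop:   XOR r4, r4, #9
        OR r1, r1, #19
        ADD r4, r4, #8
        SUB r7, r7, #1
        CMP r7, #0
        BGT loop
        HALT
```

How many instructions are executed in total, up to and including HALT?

46

after MOV r1, #12: r1=12
after MOV r4, #11: r4=11
after MOV r7, #7: r7=7
after XOR r4, r4, #9: r4=11^9=2
after OR r1, r1, #19: r1=12|19=31
after ADD r4, r4, #8: r4=2+8=10
after SUB r7, r7, #1: r7=7-1=6
CMP r7, #0  (cmp 6,0)
BGT loop: taken
after XOR r4, r4, #9: r4=10^9=3
after OR r1, r1, #19: r1=31|19=31
after ADD r4, r4, #8: r4=3+8=11
after SUB r7, r7, #1: r7=6-1=5
CMP r7, #0  (cmp 5,0)
BGT loop: taken
after XOR r4, r4, #9: r4=11^9=2
after OR r1, r1, #19: r1=31|19=31
after ADD r4, r4, #8: r4=2+8=10
after SUB r7, r7, #1: r7=5-1=4
CMP r7, #0  (cmp 4,0)
BGT loop: taken
after XOR r4, r4, #9: r4=10^9=3
after OR r1, r1, #19: r1=31|19=31
after ADD r4, r4, #8: r4=3+8=11
after SUB r7, r7, #1: r7=4-1=3
CMP r7, #0  (cmp 3,0)
BGT loop: taken
after XOR r4, r4, #9: r4=11^9=2
after OR r1, r1, #19: r1=31|19=31
after ADD r4, r4, #8: r4=2+8=10
after SUB r7, r7, #1: r7=3-1=2
CMP r7, #0  (cmp 2,0)
BGT loop: taken
after XOR r4, r4, #9: r4=10^9=3
after OR r1, r1, #19: r1=31|19=31
after ADD r4, r4, #8: r4=3+8=11
after SUB r7, r7, #1: r7=2-1=1
CMP r7, #0  (cmp 1,0)
BGT loop: taken
after XOR r4, r4, #9: r4=11^9=2
after OR r1, r1, #19: r1=31|19=31
after ADD r4, r4, #8: r4=2+8=10
after SUB r7, r7, #1: r7=1-1=0
CMP r7, #0  (cmp 0,0)
BGT loop: not taken
halt.
Total executed instructions: 46.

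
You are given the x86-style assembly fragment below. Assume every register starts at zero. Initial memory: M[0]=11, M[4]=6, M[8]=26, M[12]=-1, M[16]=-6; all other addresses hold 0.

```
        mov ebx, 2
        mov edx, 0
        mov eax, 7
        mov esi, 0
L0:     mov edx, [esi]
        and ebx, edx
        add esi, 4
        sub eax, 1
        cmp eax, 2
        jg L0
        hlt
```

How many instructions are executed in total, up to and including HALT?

mov ebx, 2 → ebx=2
mov edx, 0 → edx=0
mov eax, 7 → eax=7
mov esi, 0 → esi=0
mov edx, [esi] → edx=M[0]=11
and ebx, edx → ebx=2&11=2
add esi, 4 → esi=0+4=4
sub eax, 1 → eax=7-1=6
cmp eax, 2  (cmp 6,2)
jg L0: taken
mov edx, [esi] → edx=M[4]=6
and ebx, edx → ebx=2&6=2
add esi, 4 → esi=4+4=8
sub eax, 1 → eax=6-1=5
cmp eax, 2  (cmp 5,2)
jg L0: taken
mov edx, [esi] → edx=M[8]=26
and ebx, edx → ebx=2&26=2
add esi, 4 → esi=8+4=12
sub eax, 1 → eax=5-1=4
cmp eax, 2  (cmp 4,2)
jg L0: taken
mov edx, [esi] → edx=M[12]=-1
and ebx, edx → ebx=2&(-1)=2
add esi, 4 → esi=12+4=16
sub eax, 1 → eax=4-1=3
cmp eax, 2  (cmp 3,2)
jg L0: taken
mov edx, [esi] → edx=M[16]=-6
and ebx, edx → ebx=2&(-6)=2
add esi, 4 → esi=16+4=20
sub eax, 1 → eax=3-1=2
cmp eax, 2  (cmp 2,2)
jg L0: not taken
halt.
Total executed instructions: 35.

35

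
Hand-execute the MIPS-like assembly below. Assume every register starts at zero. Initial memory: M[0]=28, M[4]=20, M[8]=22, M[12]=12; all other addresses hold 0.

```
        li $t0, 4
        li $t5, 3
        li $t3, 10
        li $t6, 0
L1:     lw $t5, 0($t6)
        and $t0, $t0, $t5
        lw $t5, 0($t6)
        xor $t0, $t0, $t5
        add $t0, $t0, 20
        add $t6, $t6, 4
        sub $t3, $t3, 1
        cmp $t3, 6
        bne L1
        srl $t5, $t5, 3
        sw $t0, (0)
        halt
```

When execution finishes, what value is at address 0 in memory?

$t0=4
$t5=3
$t3=10
$t6=0
$t5=M[0]=28
$t0=4&28=4
$t5=M[0]=28
$t0=4^28=24
$t0=24+20=44
$t6=0+4=4
$t3=10-1=9
cmp $t3, 6  (cmp 9,6)
bne L1: taken
$t5=M[4]=20
$t0=44&20=4
$t5=M[4]=20
$t0=4^20=16
$t0=16+20=36
$t6=4+4=8
$t3=9-1=8
cmp $t3, 6  (cmp 8,6)
bne L1: taken
$t5=M[8]=22
$t0=36&22=4
$t5=M[8]=22
$t0=4^22=18
$t0=18+20=38
$t6=8+4=12
$t3=8-1=7
cmp $t3, 6  (cmp 7,6)
bne L1: taken
$t5=M[12]=12
$t0=38&12=4
$t5=M[12]=12
$t0=4^12=8
$t0=8+20=28
$t6=12+4=16
$t3=7-1=6
cmp $t3, 6  (cmp 6,6)
bne L1: not taken
$t5=12>>3=1
sw $t0, (0) → M[0]=28
halt.

28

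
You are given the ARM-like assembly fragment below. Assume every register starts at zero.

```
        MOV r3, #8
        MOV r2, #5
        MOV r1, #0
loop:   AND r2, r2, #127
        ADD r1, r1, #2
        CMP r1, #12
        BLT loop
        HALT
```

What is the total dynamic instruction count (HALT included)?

r3=8
r2=5
r1=0
r2=5&127=5
r1=0+2=2
CMP r1, #12  (cmp 2,12)
BLT loop: taken
r2=5&127=5
r1=2+2=4
CMP r1, #12  (cmp 4,12)
BLT loop: taken
r2=5&127=5
r1=4+2=6
CMP r1, #12  (cmp 6,12)
BLT loop: taken
r2=5&127=5
r1=6+2=8
CMP r1, #12  (cmp 8,12)
BLT loop: taken
r2=5&127=5
r1=8+2=10
CMP r1, #12  (cmp 10,12)
BLT loop: taken
r2=5&127=5
r1=10+2=12
CMP r1, #12  (cmp 12,12)
BLT loop: not taken
halt.
Total executed instructions: 28.

28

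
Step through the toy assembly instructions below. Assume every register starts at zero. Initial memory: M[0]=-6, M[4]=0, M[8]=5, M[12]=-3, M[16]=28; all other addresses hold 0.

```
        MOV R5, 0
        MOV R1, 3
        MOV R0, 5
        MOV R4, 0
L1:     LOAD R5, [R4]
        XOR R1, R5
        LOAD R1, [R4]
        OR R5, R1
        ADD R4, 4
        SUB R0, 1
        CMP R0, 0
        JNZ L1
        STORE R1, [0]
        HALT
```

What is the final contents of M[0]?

R5=0
R1=3
R0=5
R4=0
R5=M[0]=-6
R1=3^(-6)=-7
R1=M[0]=-6
R5=(-6)|(-6)=-6
R4=0+4=4
R0=5-1=4
CMP R0, 0  (cmp 4,0)
JNZ L1: taken
R5=M[4]=0
R1=(-6)^0=-6
R1=M[4]=0
R5=0|0=0
R4=4+4=8
R0=4-1=3
CMP R0, 0  (cmp 3,0)
JNZ L1: taken
R5=M[8]=5
R1=0^5=5
R1=M[8]=5
R5=5|5=5
R4=8+4=12
R0=3-1=2
CMP R0, 0  (cmp 2,0)
JNZ L1: taken
R5=M[12]=-3
R1=5^(-3)=-8
R1=M[12]=-3
R5=(-3)|(-3)=-3
R4=12+4=16
R0=2-1=1
CMP R0, 0  (cmp 1,0)
JNZ L1: taken
R5=M[16]=28
R1=(-3)^28=-31
R1=M[16]=28
R5=28|28=28
R4=16+4=20
R0=1-1=0
CMP R0, 0  (cmp 0,0)
JNZ L1: not taken
STORE R1, [0] → M[0]=28
halt.

28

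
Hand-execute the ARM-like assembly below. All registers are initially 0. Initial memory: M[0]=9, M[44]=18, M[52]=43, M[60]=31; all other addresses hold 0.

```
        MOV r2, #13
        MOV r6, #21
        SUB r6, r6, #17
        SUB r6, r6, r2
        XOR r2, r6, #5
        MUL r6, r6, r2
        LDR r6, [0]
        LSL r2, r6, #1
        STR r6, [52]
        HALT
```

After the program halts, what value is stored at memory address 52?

9

after MOV r2, #13: r2=13
after MOV r6, #21: r6=21
after SUB r6, r6, #17: r6=21-17=4
after SUB r6, r6, r2: r6=4-13=-9
after XOR r2, r6, #5: r2=(-9)^5=-14
after MUL r6, r6, r2: r6=(-9)*(-14)=126
after LDR r6, [0]: r6=M[0]=9
after LSL r2, r6, #1: r2=9<<1=18
STR r6, [52] → M[52]=9
halt.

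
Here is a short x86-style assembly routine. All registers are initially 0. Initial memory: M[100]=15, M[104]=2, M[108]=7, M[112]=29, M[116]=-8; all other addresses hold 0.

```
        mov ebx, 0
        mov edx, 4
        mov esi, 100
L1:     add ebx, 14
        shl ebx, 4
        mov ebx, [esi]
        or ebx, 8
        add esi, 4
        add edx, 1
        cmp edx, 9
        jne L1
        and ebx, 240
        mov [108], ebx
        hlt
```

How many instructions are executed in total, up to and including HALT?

ebx=0
edx=4
esi=100
ebx=0+14=14
ebx=14<<4=224
ebx=M[100]=15
ebx=15|8=15
esi=100+4=104
edx=4+1=5
cmp edx, 9  (cmp 5,9)
jne L1: taken
ebx=15+14=29
ebx=29<<4=464
ebx=M[104]=2
ebx=2|8=10
esi=104+4=108
edx=5+1=6
cmp edx, 9  (cmp 6,9)
jne L1: taken
ebx=10+14=24
ebx=24<<4=384
ebx=M[108]=7
ebx=7|8=15
esi=108+4=112
edx=6+1=7
cmp edx, 9  (cmp 7,9)
jne L1: taken
ebx=15+14=29
ebx=29<<4=464
ebx=M[112]=29
ebx=29|8=29
esi=112+4=116
edx=7+1=8
cmp edx, 9  (cmp 8,9)
jne L1: taken
ebx=29+14=43
ebx=43<<4=688
ebx=M[116]=-8
ebx=(-8)|8=-8
esi=116+4=120
edx=8+1=9
cmp edx, 9  (cmp 9,9)
jne L1: not taken
ebx=(-8)&240=240
mov [108], ebx → M[108]=240
halt.
Total executed instructions: 46.

46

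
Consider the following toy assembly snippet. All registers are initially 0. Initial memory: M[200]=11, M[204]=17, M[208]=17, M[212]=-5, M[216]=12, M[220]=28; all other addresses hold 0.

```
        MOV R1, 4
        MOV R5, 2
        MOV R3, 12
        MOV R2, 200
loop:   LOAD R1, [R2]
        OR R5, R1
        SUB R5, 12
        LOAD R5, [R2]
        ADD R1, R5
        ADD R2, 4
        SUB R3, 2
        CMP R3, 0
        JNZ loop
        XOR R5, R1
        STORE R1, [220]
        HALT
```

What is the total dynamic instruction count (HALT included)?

61

MOV R1, 4 → R1=4
MOV R5, 2 → R5=2
MOV R3, 12 → R3=12
MOV R2, 200 → R2=200
LOAD R1, [R2] → R1=M[200]=11
OR R5, R1 → R5=2|11=11
SUB R5, 12 → R5=11-12=-1
LOAD R5, [R2] → R5=M[200]=11
ADD R1, R5 → R1=11+11=22
ADD R2, 4 → R2=200+4=204
SUB R3, 2 → R3=12-2=10
CMP R3, 0  (cmp 10,0)
JNZ loop: taken
LOAD R1, [R2] → R1=M[204]=17
OR R5, R1 → R5=11|17=27
SUB R5, 12 → R5=27-12=15
LOAD R5, [R2] → R5=M[204]=17
ADD R1, R5 → R1=17+17=34
ADD R2, 4 → R2=204+4=208
SUB R3, 2 → R3=10-2=8
CMP R3, 0  (cmp 8,0)
JNZ loop: taken
LOAD R1, [R2] → R1=M[208]=17
OR R5, R1 → R5=17|17=17
SUB R5, 12 → R5=17-12=5
LOAD R5, [R2] → R5=M[208]=17
ADD R1, R5 → R1=17+17=34
ADD R2, 4 → R2=208+4=212
SUB R3, 2 → R3=8-2=6
CMP R3, 0  (cmp 6,0)
JNZ loop: taken
LOAD R1, [R2] → R1=M[212]=-5
OR R5, R1 → R5=17|(-5)=-5
SUB R5, 12 → R5=(-5)-12=-17
LOAD R5, [R2] → R5=M[212]=-5
ADD R1, R5 → R1=(-5)+(-5)=-10
ADD R2, 4 → R2=212+4=216
SUB R3, 2 → R3=6-2=4
CMP R3, 0  (cmp 4,0)
JNZ loop: taken
LOAD R1, [R2] → R1=M[216]=12
OR R5, R1 → R5=(-5)|12=-1
SUB R5, 12 → R5=(-1)-12=-13
LOAD R5, [R2] → R5=M[216]=12
ADD R1, R5 → R1=12+12=24
ADD R2, 4 → R2=216+4=220
SUB R3, 2 → R3=4-2=2
CMP R3, 0  (cmp 2,0)
JNZ loop: taken
LOAD R1, [R2] → R1=M[220]=28
OR R5, R1 → R5=12|28=28
SUB R5, 12 → R5=28-12=16
LOAD R5, [R2] → R5=M[220]=28
ADD R1, R5 → R1=28+28=56
ADD R2, 4 → R2=220+4=224
SUB R3, 2 → R3=2-2=0
CMP R3, 0  (cmp 0,0)
JNZ loop: not taken
XOR R5, R1 → R5=28^56=36
STORE R1, [220] → M[220]=56
halt.
Total executed instructions: 61.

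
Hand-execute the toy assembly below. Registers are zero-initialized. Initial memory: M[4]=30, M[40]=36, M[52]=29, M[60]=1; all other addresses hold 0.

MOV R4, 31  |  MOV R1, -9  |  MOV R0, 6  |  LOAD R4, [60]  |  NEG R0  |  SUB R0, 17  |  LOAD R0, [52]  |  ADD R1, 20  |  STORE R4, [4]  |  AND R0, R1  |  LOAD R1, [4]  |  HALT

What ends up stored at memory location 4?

MOV R4, 31 → R4=31
MOV R1, -9 → R1=-9
MOV R0, 6 → R0=6
LOAD R4, [60] → R4=M[60]=1
NEG R0 → R0=-(6)=-6
SUB R0, 17 → R0=(-6)-17=-23
LOAD R0, [52] → R0=M[52]=29
ADD R1, 20 → R1=(-9)+20=11
STORE R4, [4] → M[4]=1
AND R0, R1 → R0=29&11=9
LOAD R1, [4] → R1=M[4]=1
halt.

1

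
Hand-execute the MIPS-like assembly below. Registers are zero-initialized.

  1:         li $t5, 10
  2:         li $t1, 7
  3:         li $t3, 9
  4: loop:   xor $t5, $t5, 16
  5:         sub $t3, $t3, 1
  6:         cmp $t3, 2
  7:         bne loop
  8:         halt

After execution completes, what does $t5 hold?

$t5=10
$t1=7
$t3=9
$t5=10^16=26
$t3=9-1=8
cmp $t3, 2  (cmp 8,2)
bne loop: taken
$t5=26^16=10
$t3=8-1=7
cmp $t3, 2  (cmp 7,2)
bne loop: taken
$t5=10^16=26
$t3=7-1=6
cmp $t3, 2  (cmp 6,2)
bne loop: taken
$t5=26^16=10
$t3=6-1=5
cmp $t3, 2  (cmp 5,2)
bne loop: taken
$t5=10^16=26
$t3=5-1=4
cmp $t3, 2  (cmp 4,2)
bne loop: taken
$t5=26^16=10
$t3=4-1=3
cmp $t3, 2  (cmp 3,2)
bne loop: taken
$t5=10^16=26
$t3=3-1=2
cmp $t3, 2  (cmp 2,2)
bne loop: not taken
halt.

26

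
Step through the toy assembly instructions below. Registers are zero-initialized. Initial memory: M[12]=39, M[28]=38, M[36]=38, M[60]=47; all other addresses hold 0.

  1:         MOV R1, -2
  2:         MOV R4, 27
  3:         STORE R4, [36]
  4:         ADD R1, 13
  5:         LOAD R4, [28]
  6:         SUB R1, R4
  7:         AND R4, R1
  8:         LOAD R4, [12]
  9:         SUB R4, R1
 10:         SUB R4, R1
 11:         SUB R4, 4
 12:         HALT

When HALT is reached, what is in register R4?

after MOV R1, -2: R1=-2
after MOV R4, 27: R4=27
STORE R4, [36] → M[36]=27
after ADD R1, 13: R1=(-2)+13=11
after LOAD R4, [28]: R4=M[28]=38
after SUB R1, R4: R1=11-38=-27
after AND R4, R1: R4=38&(-27)=36
after LOAD R4, [12]: R4=M[12]=39
after SUB R4, R1: R4=39-(-27)=66
after SUB R4, R1: R4=66-(-27)=93
after SUB R4, 4: R4=93-4=89
halt.

89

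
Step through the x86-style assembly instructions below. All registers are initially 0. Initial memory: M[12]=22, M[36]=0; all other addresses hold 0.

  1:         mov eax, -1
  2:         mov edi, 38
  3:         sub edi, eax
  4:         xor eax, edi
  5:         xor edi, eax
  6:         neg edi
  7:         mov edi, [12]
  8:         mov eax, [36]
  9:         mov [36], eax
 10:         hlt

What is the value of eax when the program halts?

after mov eax, -1: eax=-1
after mov edi, 38: edi=38
after sub edi, eax: edi=38-(-1)=39
after xor eax, edi: eax=(-1)^39=-40
after xor edi, eax: edi=39^(-40)=-1
after neg edi: edi=-(-1)=1
after mov edi, [12]: edi=M[12]=22
after mov eax, [36]: eax=M[36]=0
mov [36], eax → M[36]=0
halt.

0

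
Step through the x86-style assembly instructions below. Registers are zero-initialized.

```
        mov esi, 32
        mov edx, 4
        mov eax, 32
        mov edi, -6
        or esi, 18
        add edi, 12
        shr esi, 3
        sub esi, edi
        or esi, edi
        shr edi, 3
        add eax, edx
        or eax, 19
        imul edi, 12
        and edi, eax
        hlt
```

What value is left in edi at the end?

mov esi, 32 → esi=32
mov edx, 4 → edx=4
mov eax, 32 → eax=32
mov edi, -6 → edi=-6
or esi, 18 → esi=32|18=50
add edi, 12 → edi=(-6)+12=6
shr esi, 3 → esi=50>>3=6
sub esi, edi → esi=6-6=0
or esi, edi → esi=0|6=6
shr edi, 3 → edi=6>>3=0
add eax, edx → eax=32+4=36
or eax, 19 → eax=36|19=55
imul edi, 12 → edi=0*12=0
and edi, eax → edi=0&55=0
halt.

0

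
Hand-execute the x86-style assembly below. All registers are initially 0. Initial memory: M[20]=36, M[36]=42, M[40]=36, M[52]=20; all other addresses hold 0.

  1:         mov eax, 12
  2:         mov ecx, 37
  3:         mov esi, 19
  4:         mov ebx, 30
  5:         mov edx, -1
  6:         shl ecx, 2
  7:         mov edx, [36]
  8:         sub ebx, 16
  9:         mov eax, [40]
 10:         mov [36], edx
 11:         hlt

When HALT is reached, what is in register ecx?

148

after mov eax, 12: eax=12
after mov ecx, 37: ecx=37
after mov esi, 19: esi=19
after mov ebx, 30: ebx=30
after mov edx, -1: edx=-1
after shl ecx, 2: ecx=37<<2=148
after mov edx, [36]: edx=M[36]=42
after sub ebx, 16: ebx=30-16=14
after mov eax, [40]: eax=M[40]=36
mov [36], edx → M[36]=42
halt.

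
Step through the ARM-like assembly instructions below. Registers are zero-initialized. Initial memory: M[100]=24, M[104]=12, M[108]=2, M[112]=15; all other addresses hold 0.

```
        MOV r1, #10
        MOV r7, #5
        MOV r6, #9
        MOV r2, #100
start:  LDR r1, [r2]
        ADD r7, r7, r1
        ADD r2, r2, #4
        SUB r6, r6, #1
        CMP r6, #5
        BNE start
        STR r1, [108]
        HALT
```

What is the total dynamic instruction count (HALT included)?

30

MOV r1, #10 → r1=10
MOV r7, #5 → r7=5
MOV r6, #9 → r6=9
MOV r2, #100 → r2=100
LDR r1, [r2] → r1=M[100]=24
ADD r7, r7, r1 → r7=5+24=29
ADD r2, r2, #4 → r2=100+4=104
SUB r6, r6, #1 → r6=9-1=8
CMP r6, #5  (cmp 8,5)
BNE start: taken
LDR r1, [r2] → r1=M[104]=12
ADD r7, r7, r1 → r7=29+12=41
ADD r2, r2, #4 → r2=104+4=108
SUB r6, r6, #1 → r6=8-1=7
CMP r6, #5  (cmp 7,5)
BNE start: taken
LDR r1, [r2] → r1=M[108]=2
ADD r7, r7, r1 → r7=41+2=43
ADD r2, r2, #4 → r2=108+4=112
SUB r6, r6, #1 → r6=7-1=6
CMP r6, #5  (cmp 6,5)
BNE start: taken
LDR r1, [r2] → r1=M[112]=15
ADD r7, r7, r1 → r7=43+15=58
ADD r2, r2, #4 → r2=112+4=116
SUB r6, r6, #1 → r6=6-1=5
CMP r6, #5  (cmp 5,5)
BNE start: not taken
STR r1, [108] → M[108]=15
halt.
Total executed instructions: 30.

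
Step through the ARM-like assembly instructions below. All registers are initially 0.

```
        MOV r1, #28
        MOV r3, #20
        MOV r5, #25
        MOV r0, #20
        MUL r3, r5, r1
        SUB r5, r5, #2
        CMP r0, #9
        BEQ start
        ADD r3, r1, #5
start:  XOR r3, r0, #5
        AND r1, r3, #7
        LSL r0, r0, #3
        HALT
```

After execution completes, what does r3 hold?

17

MOV r1, #28 → r1=28
MOV r3, #20 → r3=20
MOV r5, #25 → r5=25
MOV r0, #20 → r0=20
MUL r3, r5, r1 → r3=25*28=700
SUB r5, r5, #2 → r5=25-2=23
CMP r0, #9  (cmp 20,9)
BEQ start: not taken
ADD r3, r1, #5 → r3=28+5=33
XOR r3, r0, #5 → r3=20^5=17
AND r1, r3, #7 → r1=17&7=1
LSL r0, r0, #3 → r0=20<<3=160
halt.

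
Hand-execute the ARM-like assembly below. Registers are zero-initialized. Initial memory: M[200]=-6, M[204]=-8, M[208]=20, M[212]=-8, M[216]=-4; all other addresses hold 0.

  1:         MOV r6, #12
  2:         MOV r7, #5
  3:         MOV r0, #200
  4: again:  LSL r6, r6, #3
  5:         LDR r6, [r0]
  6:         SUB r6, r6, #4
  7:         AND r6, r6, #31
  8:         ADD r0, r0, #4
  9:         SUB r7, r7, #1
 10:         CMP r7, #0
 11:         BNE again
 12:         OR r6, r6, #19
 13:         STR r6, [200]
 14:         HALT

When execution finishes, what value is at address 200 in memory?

MOV r6, #12 → r6=12
MOV r7, #5 → r7=5
MOV r0, #200 → r0=200
LSL r6, r6, #3 → r6=12<<3=96
LDR r6, [r0] → r6=M[200]=-6
SUB r6, r6, #4 → r6=(-6)-4=-10
AND r6, r6, #31 → r6=(-10)&31=22
ADD r0, r0, #4 → r0=200+4=204
SUB r7, r7, #1 → r7=5-1=4
CMP r7, #0  (cmp 4,0)
BNE again: taken
LSL r6, r6, #3 → r6=22<<3=176
LDR r6, [r0] → r6=M[204]=-8
SUB r6, r6, #4 → r6=(-8)-4=-12
AND r6, r6, #31 → r6=(-12)&31=20
ADD r0, r0, #4 → r0=204+4=208
SUB r7, r7, #1 → r7=4-1=3
CMP r7, #0  (cmp 3,0)
BNE again: taken
LSL r6, r6, #3 → r6=20<<3=160
LDR r6, [r0] → r6=M[208]=20
SUB r6, r6, #4 → r6=20-4=16
AND r6, r6, #31 → r6=16&31=16
ADD r0, r0, #4 → r0=208+4=212
SUB r7, r7, #1 → r7=3-1=2
CMP r7, #0  (cmp 2,0)
BNE again: taken
LSL r6, r6, #3 → r6=16<<3=128
LDR r6, [r0] → r6=M[212]=-8
SUB r6, r6, #4 → r6=(-8)-4=-12
AND r6, r6, #31 → r6=(-12)&31=20
ADD r0, r0, #4 → r0=212+4=216
SUB r7, r7, #1 → r7=2-1=1
CMP r7, #0  (cmp 1,0)
BNE again: taken
LSL r6, r6, #3 → r6=20<<3=160
LDR r6, [r0] → r6=M[216]=-4
SUB r6, r6, #4 → r6=(-4)-4=-8
AND r6, r6, #31 → r6=(-8)&31=24
ADD r0, r0, #4 → r0=216+4=220
SUB r7, r7, #1 → r7=1-1=0
CMP r7, #0  (cmp 0,0)
BNE again: not taken
OR r6, r6, #19 → r6=24|19=27
STR r6, [200] → M[200]=27
halt.

27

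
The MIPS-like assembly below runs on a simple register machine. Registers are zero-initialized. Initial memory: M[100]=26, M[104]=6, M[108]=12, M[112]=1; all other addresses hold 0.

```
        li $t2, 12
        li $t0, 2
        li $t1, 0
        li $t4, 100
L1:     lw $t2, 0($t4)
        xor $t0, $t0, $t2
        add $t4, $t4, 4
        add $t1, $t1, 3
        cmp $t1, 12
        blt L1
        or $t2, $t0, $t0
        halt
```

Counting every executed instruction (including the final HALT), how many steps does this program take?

$t2=12
$t0=2
$t1=0
$t4=100
$t2=M[100]=26
$t0=2^26=24
$t4=100+4=104
$t1=0+3=3
cmp $t1, 12  (cmp 3,12)
blt L1: taken
$t2=M[104]=6
$t0=24^6=30
$t4=104+4=108
$t1=3+3=6
cmp $t1, 12  (cmp 6,12)
blt L1: taken
$t2=M[108]=12
$t0=30^12=18
$t4=108+4=112
$t1=6+3=9
cmp $t1, 12  (cmp 9,12)
blt L1: taken
$t2=M[112]=1
$t0=18^1=19
$t4=112+4=116
$t1=9+3=12
cmp $t1, 12  (cmp 12,12)
blt L1: not taken
$t2=19|19=19
halt.
Total executed instructions: 30.

30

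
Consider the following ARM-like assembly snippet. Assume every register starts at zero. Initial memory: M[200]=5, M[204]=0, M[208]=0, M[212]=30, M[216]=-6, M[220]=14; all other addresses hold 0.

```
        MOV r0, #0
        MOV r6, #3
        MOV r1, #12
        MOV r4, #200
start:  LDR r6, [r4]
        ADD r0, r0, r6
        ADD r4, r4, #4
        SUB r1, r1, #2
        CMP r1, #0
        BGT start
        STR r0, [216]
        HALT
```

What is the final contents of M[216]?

r0=0
r6=3
r1=12
r4=200
r6=M[200]=5
r0=0+5=5
r4=200+4=204
r1=12-2=10
CMP r1, #0  (cmp 10,0)
BGT start: taken
r6=M[204]=0
r0=5+0=5
r4=204+4=208
r1=10-2=8
CMP r1, #0  (cmp 8,0)
BGT start: taken
r6=M[208]=0
r0=5+0=5
r4=208+4=212
r1=8-2=6
CMP r1, #0  (cmp 6,0)
BGT start: taken
r6=M[212]=30
r0=5+30=35
r4=212+4=216
r1=6-2=4
CMP r1, #0  (cmp 4,0)
BGT start: taken
r6=M[216]=-6
r0=35+(-6)=29
r4=216+4=220
r1=4-2=2
CMP r1, #0  (cmp 2,0)
BGT start: taken
r6=M[220]=14
r0=29+14=43
r4=220+4=224
r1=2-2=0
CMP r1, #0  (cmp 0,0)
BGT start: not taken
STR r0, [216] → M[216]=43
halt.

43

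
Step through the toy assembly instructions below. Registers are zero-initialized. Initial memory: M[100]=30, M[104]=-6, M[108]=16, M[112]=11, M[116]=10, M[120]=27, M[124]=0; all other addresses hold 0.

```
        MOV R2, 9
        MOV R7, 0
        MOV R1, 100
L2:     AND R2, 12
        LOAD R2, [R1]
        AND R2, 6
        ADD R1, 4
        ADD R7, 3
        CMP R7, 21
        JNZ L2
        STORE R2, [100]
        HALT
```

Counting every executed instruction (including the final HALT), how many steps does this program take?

54

after MOV R2, 9: R2=9
after MOV R7, 0: R7=0
after MOV R1, 100: R1=100
after AND R2, 12: R2=9&12=8
after LOAD R2, [R1]: R2=M[100]=30
after AND R2, 6: R2=30&6=6
after ADD R1, 4: R1=100+4=104
after ADD R7, 3: R7=0+3=3
CMP R7, 21  (cmp 3,21)
JNZ L2: taken
after AND R2, 12: R2=6&12=4
after LOAD R2, [R1]: R2=M[104]=-6
after AND R2, 6: R2=(-6)&6=2
after ADD R1, 4: R1=104+4=108
after ADD R7, 3: R7=3+3=6
CMP R7, 21  (cmp 6,21)
JNZ L2: taken
after AND R2, 12: R2=2&12=0
after LOAD R2, [R1]: R2=M[108]=16
after AND R2, 6: R2=16&6=0
after ADD R1, 4: R1=108+4=112
after ADD R7, 3: R7=6+3=9
CMP R7, 21  (cmp 9,21)
JNZ L2: taken
after AND R2, 12: R2=0&12=0
after LOAD R2, [R1]: R2=M[112]=11
after AND R2, 6: R2=11&6=2
after ADD R1, 4: R1=112+4=116
after ADD R7, 3: R7=9+3=12
CMP R7, 21  (cmp 12,21)
JNZ L2: taken
after AND R2, 12: R2=2&12=0
after LOAD R2, [R1]: R2=M[116]=10
after AND R2, 6: R2=10&6=2
after ADD R1, 4: R1=116+4=120
after ADD R7, 3: R7=12+3=15
CMP R7, 21  (cmp 15,21)
JNZ L2: taken
after AND R2, 12: R2=2&12=0
after LOAD R2, [R1]: R2=M[120]=27
after AND R2, 6: R2=27&6=2
after ADD R1, 4: R1=120+4=124
after ADD R7, 3: R7=15+3=18
CMP R7, 21  (cmp 18,21)
JNZ L2: taken
after AND R2, 12: R2=2&12=0
after LOAD R2, [R1]: R2=M[124]=0
after AND R2, 6: R2=0&6=0
after ADD R1, 4: R1=124+4=128
after ADD R7, 3: R7=18+3=21
CMP R7, 21  (cmp 21,21)
JNZ L2: not taken
STORE R2, [100] → M[100]=0
halt.
Total executed instructions: 54.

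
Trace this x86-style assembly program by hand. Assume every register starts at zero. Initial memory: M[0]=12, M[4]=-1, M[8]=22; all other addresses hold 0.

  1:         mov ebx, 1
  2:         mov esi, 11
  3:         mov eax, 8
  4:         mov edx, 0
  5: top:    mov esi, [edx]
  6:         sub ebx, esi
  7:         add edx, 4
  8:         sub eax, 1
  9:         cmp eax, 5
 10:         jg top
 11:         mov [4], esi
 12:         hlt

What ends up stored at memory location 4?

mov ebx, 1 → ebx=1
mov esi, 11 → esi=11
mov eax, 8 → eax=8
mov edx, 0 → edx=0
mov esi, [edx] → esi=M[0]=12
sub ebx, esi → ebx=1-12=-11
add edx, 4 → edx=0+4=4
sub eax, 1 → eax=8-1=7
cmp eax, 5  (cmp 7,5)
jg top: taken
mov esi, [edx] → esi=M[4]=-1
sub ebx, esi → ebx=(-11)-(-1)=-10
add edx, 4 → edx=4+4=8
sub eax, 1 → eax=7-1=6
cmp eax, 5  (cmp 6,5)
jg top: taken
mov esi, [edx] → esi=M[8]=22
sub ebx, esi → ebx=(-10)-22=-32
add edx, 4 → edx=8+4=12
sub eax, 1 → eax=6-1=5
cmp eax, 5  (cmp 5,5)
jg top: not taken
mov [4], esi → M[4]=22
halt.

22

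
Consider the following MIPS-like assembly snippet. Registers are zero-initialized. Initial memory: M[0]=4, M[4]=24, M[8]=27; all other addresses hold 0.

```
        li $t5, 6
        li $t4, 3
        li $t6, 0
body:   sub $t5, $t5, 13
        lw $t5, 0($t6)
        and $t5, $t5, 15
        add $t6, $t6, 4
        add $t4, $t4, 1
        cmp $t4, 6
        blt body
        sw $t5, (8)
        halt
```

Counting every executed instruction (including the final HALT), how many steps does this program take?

li $t5, 6 → $t5=6
li $t4, 3 → $t4=3
li $t6, 0 → $t6=0
sub $t5, $t5, 13 → $t5=6-13=-7
lw $t5, 0($t6) → $t5=M[0]=4
and $t5, $t5, 15 → $t5=4&15=4
add $t6, $t6, 4 → $t6=0+4=4
add $t4, $t4, 1 → $t4=3+1=4
cmp $t4, 6  (cmp 4,6)
blt body: taken
sub $t5, $t5, 13 → $t5=4-13=-9
lw $t5, 0($t6) → $t5=M[4]=24
and $t5, $t5, 15 → $t5=24&15=8
add $t6, $t6, 4 → $t6=4+4=8
add $t4, $t4, 1 → $t4=4+1=5
cmp $t4, 6  (cmp 5,6)
blt body: taken
sub $t5, $t5, 13 → $t5=8-13=-5
lw $t5, 0($t6) → $t5=M[8]=27
and $t5, $t5, 15 → $t5=27&15=11
add $t6, $t6, 4 → $t6=8+4=12
add $t4, $t4, 1 → $t4=5+1=6
cmp $t4, 6  (cmp 6,6)
blt body: not taken
sw $t5, (8) → M[8]=11
halt.
Total executed instructions: 26.

26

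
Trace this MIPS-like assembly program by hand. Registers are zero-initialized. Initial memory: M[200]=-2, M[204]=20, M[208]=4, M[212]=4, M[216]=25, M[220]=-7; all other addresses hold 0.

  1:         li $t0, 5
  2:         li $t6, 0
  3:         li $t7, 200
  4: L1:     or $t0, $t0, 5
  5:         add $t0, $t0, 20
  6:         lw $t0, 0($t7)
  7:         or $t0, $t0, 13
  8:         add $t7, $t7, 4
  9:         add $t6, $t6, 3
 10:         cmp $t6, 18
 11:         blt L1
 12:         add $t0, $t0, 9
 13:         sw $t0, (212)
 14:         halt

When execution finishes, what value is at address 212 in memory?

li $t0, 5 → $t0=5
li $t6, 0 → $t6=0
li $t7, 200 → $t7=200
or $t0, $t0, 5 → $t0=5|5=5
add $t0, $t0, 20 → $t0=5+20=25
lw $t0, 0($t7) → $t0=M[200]=-2
or $t0, $t0, 13 → $t0=(-2)|13=-1
add $t7, $t7, 4 → $t7=200+4=204
add $t6, $t6, 3 → $t6=0+3=3
cmp $t6, 18  (cmp 3,18)
blt L1: taken
or $t0, $t0, 5 → $t0=(-1)|5=-1
add $t0, $t0, 20 → $t0=(-1)+20=19
lw $t0, 0($t7) → $t0=M[204]=20
or $t0, $t0, 13 → $t0=20|13=29
add $t7, $t7, 4 → $t7=204+4=208
add $t6, $t6, 3 → $t6=3+3=6
cmp $t6, 18  (cmp 6,18)
blt L1: taken
or $t0, $t0, 5 → $t0=29|5=29
add $t0, $t0, 20 → $t0=29+20=49
lw $t0, 0($t7) → $t0=M[208]=4
or $t0, $t0, 13 → $t0=4|13=13
add $t7, $t7, 4 → $t7=208+4=212
add $t6, $t6, 3 → $t6=6+3=9
cmp $t6, 18  (cmp 9,18)
blt L1: taken
or $t0, $t0, 5 → $t0=13|5=13
add $t0, $t0, 20 → $t0=13+20=33
lw $t0, 0($t7) → $t0=M[212]=4
or $t0, $t0, 13 → $t0=4|13=13
add $t7, $t7, 4 → $t7=212+4=216
add $t6, $t6, 3 → $t6=9+3=12
cmp $t6, 18  (cmp 12,18)
blt L1: taken
or $t0, $t0, 5 → $t0=13|5=13
add $t0, $t0, 20 → $t0=13+20=33
lw $t0, 0($t7) → $t0=M[216]=25
or $t0, $t0, 13 → $t0=25|13=29
add $t7, $t7, 4 → $t7=216+4=220
add $t6, $t6, 3 → $t6=12+3=15
cmp $t6, 18  (cmp 15,18)
blt L1: taken
or $t0, $t0, 5 → $t0=29|5=29
add $t0, $t0, 20 → $t0=29+20=49
lw $t0, 0($t7) → $t0=M[220]=-7
or $t0, $t0, 13 → $t0=(-7)|13=-3
add $t7, $t7, 4 → $t7=220+4=224
add $t6, $t6, 3 → $t6=15+3=18
cmp $t6, 18  (cmp 18,18)
blt L1: not taken
add $t0, $t0, 9 → $t0=(-3)+9=6
sw $t0, (212) → M[212]=6
halt.

6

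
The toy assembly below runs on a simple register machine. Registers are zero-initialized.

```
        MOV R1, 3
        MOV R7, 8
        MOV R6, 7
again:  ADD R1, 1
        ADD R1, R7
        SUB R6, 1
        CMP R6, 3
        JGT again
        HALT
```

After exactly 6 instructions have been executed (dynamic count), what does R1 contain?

after MOV R1, 3: R1=3
after MOV R7, 8: R7=8
after MOV R6, 7: R6=7
after ADD R1, 1: R1=3+1=4
after ADD R1, R7: R1=4+8=12
after SUB R6, 1: R6=7-1=6
After step 6: R1 = 12.

12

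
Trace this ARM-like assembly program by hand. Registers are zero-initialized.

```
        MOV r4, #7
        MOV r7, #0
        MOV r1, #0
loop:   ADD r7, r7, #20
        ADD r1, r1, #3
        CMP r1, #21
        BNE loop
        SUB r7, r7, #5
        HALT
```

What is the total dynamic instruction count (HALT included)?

33

after MOV r4, #7: r4=7
after MOV r7, #0: r7=0
after MOV r1, #0: r1=0
after ADD r7, r7, #20: r7=0+20=20
after ADD r1, r1, #3: r1=0+3=3
CMP r1, #21  (cmp 3,21)
BNE loop: taken
after ADD r7, r7, #20: r7=20+20=40
after ADD r1, r1, #3: r1=3+3=6
CMP r1, #21  (cmp 6,21)
BNE loop: taken
after ADD r7, r7, #20: r7=40+20=60
after ADD r1, r1, #3: r1=6+3=9
CMP r1, #21  (cmp 9,21)
BNE loop: taken
after ADD r7, r7, #20: r7=60+20=80
after ADD r1, r1, #3: r1=9+3=12
CMP r1, #21  (cmp 12,21)
BNE loop: taken
after ADD r7, r7, #20: r7=80+20=100
after ADD r1, r1, #3: r1=12+3=15
CMP r1, #21  (cmp 15,21)
BNE loop: taken
after ADD r7, r7, #20: r7=100+20=120
after ADD r1, r1, #3: r1=15+3=18
CMP r1, #21  (cmp 18,21)
BNE loop: taken
after ADD r7, r7, #20: r7=120+20=140
after ADD r1, r1, #3: r1=18+3=21
CMP r1, #21  (cmp 21,21)
BNE loop: not taken
after SUB r7, r7, #5: r7=140-5=135
halt.
Total executed instructions: 33.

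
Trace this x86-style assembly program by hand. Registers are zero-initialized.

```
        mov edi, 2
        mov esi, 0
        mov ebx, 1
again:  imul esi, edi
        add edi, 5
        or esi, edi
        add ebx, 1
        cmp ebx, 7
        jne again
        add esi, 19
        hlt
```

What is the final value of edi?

after mov edi, 2: edi=2
after mov esi, 0: esi=0
after mov ebx, 1: ebx=1
after imul esi, edi: esi=0*2=0
after add edi, 5: edi=2+5=7
after or esi, edi: esi=0|7=7
after add ebx, 1: ebx=1+1=2
cmp ebx, 7  (cmp 2,7)
jne again: taken
after imul esi, edi: esi=7*7=49
after add edi, 5: edi=7+5=12
after or esi, edi: esi=49|12=61
after add ebx, 1: ebx=2+1=3
cmp ebx, 7  (cmp 3,7)
jne again: taken
after imul esi, edi: esi=61*12=732
after add edi, 5: edi=12+5=17
after or esi, edi: esi=732|17=733
after add ebx, 1: ebx=3+1=4
cmp ebx, 7  (cmp 4,7)
jne again: taken
after imul esi, edi: esi=733*17=12461
after add edi, 5: edi=17+5=22
after or esi, edi: esi=12461|22=12479
after add ebx, 1: ebx=4+1=5
cmp ebx, 7  (cmp 5,7)
jne again: taken
after imul esi, edi: esi=12479*22=274538
after add edi, 5: edi=22+5=27
after or esi, edi: esi=274538|27=274555
after add ebx, 1: ebx=5+1=6
cmp ebx, 7  (cmp 6,7)
jne again: taken
after imul esi, edi: esi=274555*27=7412985
after add edi, 5: edi=27+5=32
after or esi, edi: esi=7412985|32=7412985
after add ebx, 1: ebx=6+1=7
cmp ebx, 7  (cmp 7,7)
jne again: not taken
after add esi, 19: esi=7412985+19=7413004
halt.

32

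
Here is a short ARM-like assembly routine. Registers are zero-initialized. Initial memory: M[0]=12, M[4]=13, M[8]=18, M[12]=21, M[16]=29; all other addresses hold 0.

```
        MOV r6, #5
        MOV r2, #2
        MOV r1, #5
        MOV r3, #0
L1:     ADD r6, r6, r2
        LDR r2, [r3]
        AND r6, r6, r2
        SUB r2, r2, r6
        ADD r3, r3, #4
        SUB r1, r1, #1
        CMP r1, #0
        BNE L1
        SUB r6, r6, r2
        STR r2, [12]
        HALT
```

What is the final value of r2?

8

r6=5
r2=2
r1=5
r3=0
r6=5+2=7
r2=M[0]=12
r6=7&12=4
r2=12-4=8
r3=0+4=4
r1=5-1=4
CMP r1, #0  (cmp 4,0)
BNE L1: taken
r6=4+8=12
r2=M[4]=13
r6=12&13=12
r2=13-12=1
r3=4+4=8
r1=4-1=3
CMP r1, #0  (cmp 3,0)
BNE L1: taken
r6=12+1=13
r2=M[8]=18
r6=13&18=0
r2=18-0=18
r3=8+4=12
r1=3-1=2
CMP r1, #0  (cmp 2,0)
BNE L1: taken
r6=0+18=18
r2=M[12]=21
r6=18&21=16
r2=21-16=5
r3=12+4=16
r1=2-1=1
CMP r1, #0  (cmp 1,0)
BNE L1: taken
r6=16+5=21
r2=M[16]=29
r6=21&29=21
r2=29-21=8
r3=16+4=20
r1=1-1=0
CMP r1, #0  (cmp 0,0)
BNE L1: not taken
r6=21-8=13
STR r2, [12] → M[12]=8
halt.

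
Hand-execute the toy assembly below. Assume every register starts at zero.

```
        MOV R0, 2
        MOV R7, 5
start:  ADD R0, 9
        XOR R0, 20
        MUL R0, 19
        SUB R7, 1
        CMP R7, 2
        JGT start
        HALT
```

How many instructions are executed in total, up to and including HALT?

21

R0=2
R7=5
R0=2+9=11
R0=11^20=31
R0=31*19=589
R7=5-1=4
CMP R7, 2  (cmp 4,2)
JGT start: taken
R0=589+9=598
R0=598^20=578
R0=578*19=10982
R7=4-1=3
CMP R7, 2  (cmp 3,2)
JGT start: taken
R0=10982+9=10991
R0=10991^20=11003
R0=11003*19=209057
R7=3-1=2
CMP R7, 2  (cmp 2,2)
JGT start: not taken
halt.
Total executed instructions: 21.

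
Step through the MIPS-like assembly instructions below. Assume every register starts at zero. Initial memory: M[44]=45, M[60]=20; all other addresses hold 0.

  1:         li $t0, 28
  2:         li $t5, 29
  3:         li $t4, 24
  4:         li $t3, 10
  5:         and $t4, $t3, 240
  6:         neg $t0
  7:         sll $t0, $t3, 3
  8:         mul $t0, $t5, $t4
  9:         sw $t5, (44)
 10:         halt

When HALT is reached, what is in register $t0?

0

after li $t0, 28: $t0=28
after li $t5, 29: $t5=29
after li $t4, 24: $t4=24
after li $t3, 10: $t3=10
after and $t4, $t3, 240: $t4=10&240=0
after neg $t0: $t0=-(28)=-28
after sll $t0, $t3, 3: $t0=10<<3=80
after mul $t0, $t5, $t4: $t0=29*0=0
sw $t5, (44) → M[44]=29
halt.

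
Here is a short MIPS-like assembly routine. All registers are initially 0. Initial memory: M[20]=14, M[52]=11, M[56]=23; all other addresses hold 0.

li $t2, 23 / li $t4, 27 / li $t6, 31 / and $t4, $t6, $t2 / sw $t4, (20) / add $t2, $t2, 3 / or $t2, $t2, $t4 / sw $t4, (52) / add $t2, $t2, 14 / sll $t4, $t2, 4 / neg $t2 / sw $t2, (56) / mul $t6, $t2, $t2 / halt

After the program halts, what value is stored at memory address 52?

$t2=23
$t4=27
$t6=31
$t4=31&23=23
sw $t4, (20) → M[20]=23
$t2=23+3=26
$t2=26|23=31
sw $t4, (52) → M[52]=23
$t2=31+14=45
$t4=45<<4=720
$t2=-(45)=-45
sw $t2, (56) → M[56]=-45
$t6=(-45)*(-45)=2025
halt.

23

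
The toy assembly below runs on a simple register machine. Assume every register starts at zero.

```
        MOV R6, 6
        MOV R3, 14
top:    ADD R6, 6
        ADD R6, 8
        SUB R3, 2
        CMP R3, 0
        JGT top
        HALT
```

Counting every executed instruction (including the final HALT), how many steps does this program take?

MOV R6, 6 → R6=6
MOV R3, 14 → R3=14
ADD R6, 6 → R6=6+6=12
ADD R6, 8 → R6=12+8=20
SUB R3, 2 → R3=14-2=12
CMP R3, 0  (cmp 12,0)
JGT top: taken
ADD R6, 6 → R6=20+6=26
ADD R6, 8 → R6=26+8=34
SUB R3, 2 → R3=12-2=10
CMP R3, 0  (cmp 10,0)
JGT top: taken
ADD R6, 6 → R6=34+6=40
ADD R6, 8 → R6=40+8=48
SUB R3, 2 → R3=10-2=8
CMP R3, 0  (cmp 8,0)
JGT top: taken
ADD R6, 6 → R6=48+6=54
ADD R6, 8 → R6=54+8=62
SUB R3, 2 → R3=8-2=6
CMP R3, 0  (cmp 6,0)
JGT top: taken
ADD R6, 6 → R6=62+6=68
ADD R6, 8 → R6=68+8=76
SUB R3, 2 → R3=6-2=4
CMP R3, 0  (cmp 4,0)
JGT top: taken
ADD R6, 6 → R6=76+6=82
ADD R6, 8 → R6=82+8=90
SUB R3, 2 → R3=4-2=2
CMP R3, 0  (cmp 2,0)
JGT top: taken
ADD R6, 6 → R6=90+6=96
ADD R6, 8 → R6=96+8=104
SUB R3, 2 → R3=2-2=0
CMP R3, 0  (cmp 0,0)
JGT top: not taken
halt.
Total executed instructions: 38.

38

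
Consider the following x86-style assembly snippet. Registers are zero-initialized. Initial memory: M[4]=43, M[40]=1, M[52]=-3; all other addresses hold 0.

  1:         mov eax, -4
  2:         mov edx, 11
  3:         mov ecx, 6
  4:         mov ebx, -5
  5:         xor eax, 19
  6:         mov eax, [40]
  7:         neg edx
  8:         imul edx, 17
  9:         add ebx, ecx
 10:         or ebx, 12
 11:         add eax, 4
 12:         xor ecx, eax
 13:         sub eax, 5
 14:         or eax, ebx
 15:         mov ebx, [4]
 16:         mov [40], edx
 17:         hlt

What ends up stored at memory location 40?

-187

eax=-4
edx=11
ecx=6
ebx=-5
eax=(-4)^19=-17
eax=M[40]=1
edx=-(11)=-11
edx=(-11)*17=-187
ebx=(-5)+6=1
ebx=1|12=13
eax=1+4=5
ecx=6^5=3
eax=5-5=0
eax=0|13=13
ebx=M[4]=43
mov [40], edx → M[40]=-187
halt.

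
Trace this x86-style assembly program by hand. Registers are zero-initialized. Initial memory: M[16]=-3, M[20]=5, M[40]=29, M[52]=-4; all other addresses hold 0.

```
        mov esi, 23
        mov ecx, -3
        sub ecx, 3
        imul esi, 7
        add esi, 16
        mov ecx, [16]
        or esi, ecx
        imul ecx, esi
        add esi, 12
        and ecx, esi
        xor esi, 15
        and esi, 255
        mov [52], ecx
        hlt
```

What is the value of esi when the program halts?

mov esi, 23 → esi=23
mov ecx, -3 → ecx=-3
sub ecx, 3 → ecx=(-3)-3=-6
imul esi, 7 → esi=23*7=161
add esi, 16 → esi=161+16=177
mov ecx, [16] → ecx=M[16]=-3
or esi, ecx → esi=177|(-3)=-3
imul ecx, esi → ecx=(-3)*(-3)=9
add esi, 12 → esi=(-3)+12=9
and ecx, esi → ecx=9&9=9
xor esi, 15 → esi=9^15=6
and esi, 255 → esi=6&255=6
mov [52], ecx → M[52]=9
halt.

6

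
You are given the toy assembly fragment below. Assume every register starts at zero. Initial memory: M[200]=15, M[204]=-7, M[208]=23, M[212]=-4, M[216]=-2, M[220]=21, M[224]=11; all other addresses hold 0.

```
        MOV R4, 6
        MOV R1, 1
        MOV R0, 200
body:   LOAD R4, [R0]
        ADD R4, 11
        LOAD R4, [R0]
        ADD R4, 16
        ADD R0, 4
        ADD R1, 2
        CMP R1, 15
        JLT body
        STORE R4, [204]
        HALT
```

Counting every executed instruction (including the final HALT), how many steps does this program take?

61

after MOV R4, 6: R4=6
after MOV R1, 1: R1=1
after MOV R0, 200: R0=200
after LOAD R4, [R0]: R4=M[200]=15
after ADD R4, 11: R4=15+11=26
after LOAD R4, [R0]: R4=M[200]=15
after ADD R4, 16: R4=15+16=31
after ADD R0, 4: R0=200+4=204
after ADD R1, 2: R1=1+2=3
CMP R1, 15  (cmp 3,15)
JLT body: taken
after LOAD R4, [R0]: R4=M[204]=-7
after ADD R4, 11: R4=(-7)+11=4
after LOAD R4, [R0]: R4=M[204]=-7
after ADD R4, 16: R4=(-7)+16=9
after ADD R0, 4: R0=204+4=208
after ADD R1, 2: R1=3+2=5
CMP R1, 15  (cmp 5,15)
JLT body: taken
after LOAD R4, [R0]: R4=M[208]=23
after ADD R4, 11: R4=23+11=34
after LOAD R4, [R0]: R4=M[208]=23
after ADD R4, 16: R4=23+16=39
after ADD R0, 4: R0=208+4=212
after ADD R1, 2: R1=5+2=7
CMP R1, 15  (cmp 7,15)
JLT body: taken
after LOAD R4, [R0]: R4=M[212]=-4
after ADD R4, 11: R4=(-4)+11=7
after LOAD R4, [R0]: R4=M[212]=-4
after ADD R4, 16: R4=(-4)+16=12
after ADD R0, 4: R0=212+4=216
after ADD R1, 2: R1=7+2=9
CMP R1, 15  (cmp 9,15)
JLT body: taken
after LOAD R4, [R0]: R4=M[216]=-2
after ADD R4, 11: R4=(-2)+11=9
after LOAD R4, [R0]: R4=M[216]=-2
after ADD R4, 16: R4=(-2)+16=14
after ADD R0, 4: R0=216+4=220
after ADD R1, 2: R1=9+2=11
CMP R1, 15  (cmp 11,15)
JLT body: taken
after LOAD R4, [R0]: R4=M[220]=21
after ADD R4, 11: R4=21+11=32
after LOAD R4, [R0]: R4=M[220]=21
after ADD R4, 16: R4=21+16=37
after ADD R0, 4: R0=220+4=224
after ADD R1, 2: R1=11+2=13
CMP R1, 15  (cmp 13,15)
JLT body: taken
after LOAD R4, [R0]: R4=M[224]=11
after ADD R4, 11: R4=11+11=22
after LOAD R4, [R0]: R4=M[224]=11
after ADD R4, 16: R4=11+16=27
after ADD R0, 4: R0=224+4=228
after ADD R1, 2: R1=13+2=15
CMP R1, 15  (cmp 15,15)
JLT body: not taken
STORE R4, [204] → M[204]=27
halt.
Total executed instructions: 61.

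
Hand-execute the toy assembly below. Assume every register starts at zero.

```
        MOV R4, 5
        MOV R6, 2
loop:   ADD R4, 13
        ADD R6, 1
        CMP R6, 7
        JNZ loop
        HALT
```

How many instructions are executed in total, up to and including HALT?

R4=5
R6=2
R4=5+13=18
R6=2+1=3
CMP R6, 7  (cmp 3,7)
JNZ loop: taken
R4=18+13=31
R6=3+1=4
CMP R6, 7  (cmp 4,7)
JNZ loop: taken
R4=31+13=44
R6=4+1=5
CMP R6, 7  (cmp 5,7)
JNZ loop: taken
R4=44+13=57
R6=5+1=6
CMP R6, 7  (cmp 6,7)
JNZ loop: taken
R4=57+13=70
R6=6+1=7
CMP R6, 7  (cmp 7,7)
JNZ loop: not taken
halt.
Total executed instructions: 23.

23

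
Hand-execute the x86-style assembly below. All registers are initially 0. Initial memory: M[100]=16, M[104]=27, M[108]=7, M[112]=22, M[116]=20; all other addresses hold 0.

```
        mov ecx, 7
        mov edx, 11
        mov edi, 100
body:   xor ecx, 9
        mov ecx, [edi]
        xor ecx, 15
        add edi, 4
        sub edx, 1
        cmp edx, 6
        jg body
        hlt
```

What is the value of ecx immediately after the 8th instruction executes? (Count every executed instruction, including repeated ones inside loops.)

after mov ecx, 7: ecx=7
after mov edx, 11: edx=11
after mov edi, 100: edi=100
after xor ecx, 9: ecx=7^9=14
after mov ecx, [edi]: ecx=M[100]=16
after xor ecx, 15: ecx=16^15=31
after add edi, 4: edi=100+4=104
after sub edx, 1: edx=11-1=10
After step 8: ecx = 31.

31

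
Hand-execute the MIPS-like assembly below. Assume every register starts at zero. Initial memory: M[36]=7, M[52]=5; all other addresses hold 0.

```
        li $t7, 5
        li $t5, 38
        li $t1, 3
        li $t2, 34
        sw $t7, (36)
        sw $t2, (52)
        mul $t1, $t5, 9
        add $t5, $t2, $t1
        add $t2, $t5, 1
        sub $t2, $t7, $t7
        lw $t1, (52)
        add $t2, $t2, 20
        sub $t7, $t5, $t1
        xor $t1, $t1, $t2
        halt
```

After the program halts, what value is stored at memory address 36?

$t7=5
$t5=38
$t1=3
$t2=34
sw $t7, (36) → M[36]=5
sw $t2, (52) → M[52]=34
$t1=38*9=342
$t5=34+342=376
$t2=376+1=377
$t2=5-5=0
$t1=M[52]=34
$t2=0+20=20
$t7=376-34=342
$t1=34^20=54
halt.

5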